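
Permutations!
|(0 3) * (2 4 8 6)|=4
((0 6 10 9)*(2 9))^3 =((0 6 10 2 9))^3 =(0 2 6 9 10)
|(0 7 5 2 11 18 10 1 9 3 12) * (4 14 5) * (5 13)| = 14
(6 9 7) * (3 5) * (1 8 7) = (1 8 7 6 9)(3 5) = [0, 8, 2, 5, 4, 3, 9, 6, 7, 1]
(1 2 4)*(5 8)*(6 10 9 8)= (1 2 4)(5 6 10 9 8)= [0, 2, 4, 3, 1, 6, 10, 7, 5, 8, 9]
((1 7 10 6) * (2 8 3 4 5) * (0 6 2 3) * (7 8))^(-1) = ((0 6 1 8)(2 7 10)(3 4 5))^(-1) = (0 8 1 6)(2 10 7)(3 5 4)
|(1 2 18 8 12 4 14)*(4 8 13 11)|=14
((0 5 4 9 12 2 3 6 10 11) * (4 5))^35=(0 11 10 6 3 2 12 9 4)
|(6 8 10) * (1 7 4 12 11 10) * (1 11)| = 4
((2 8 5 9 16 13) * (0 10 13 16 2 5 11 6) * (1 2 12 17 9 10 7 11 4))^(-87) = ((0 7 11 6)(1 2 8 4)(5 10 13)(9 12 17))^(-87) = (17)(0 7 11 6)(1 2 8 4)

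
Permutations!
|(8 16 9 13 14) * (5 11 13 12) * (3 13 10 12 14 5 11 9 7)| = 24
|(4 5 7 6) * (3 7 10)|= 6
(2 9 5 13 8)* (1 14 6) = (1 14 6)(2 9 5 13 8) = [0, 14, 9, 3, 4, 13, 1, 7, 2, 5, 10, 11, 12, 8, 6]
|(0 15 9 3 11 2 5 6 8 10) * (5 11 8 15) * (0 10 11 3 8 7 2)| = |(0 5 6 15 9 8 11)(2 3 7)| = 21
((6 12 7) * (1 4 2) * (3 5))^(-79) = (1 2 4)(3 5)(6 7 12)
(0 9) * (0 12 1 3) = [9, 3, 2, 0, 4, 5, 6, 7, 8, 12, 10, 11, 1] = (0 9 12 1 3)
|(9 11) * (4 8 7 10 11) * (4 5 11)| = 12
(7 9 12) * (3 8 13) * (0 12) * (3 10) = (0 12 7 9)(3 8 13 10) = [12, 1, 2, 8, 4, 5, 6, 9, 13, 0, 3, 11, 7, 10]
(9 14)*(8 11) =[0, 1, 2, 3, 4, 5, 6, 7, 11, 14, 10, 8, 12, 13, 9] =(8 11)(9 14)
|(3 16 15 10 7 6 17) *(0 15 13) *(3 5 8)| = |(0 15 10 7 6 17 5 8 3 16 13)| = 11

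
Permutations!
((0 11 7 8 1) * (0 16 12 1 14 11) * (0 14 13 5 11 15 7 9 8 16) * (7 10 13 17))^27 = (0 1 12 16 7 17 8 9 11 5 13 10 15 14)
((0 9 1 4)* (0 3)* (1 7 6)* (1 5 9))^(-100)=((0 1 4 3)(5 9 7 6))^(-100)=(9)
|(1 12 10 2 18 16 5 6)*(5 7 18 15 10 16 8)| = 24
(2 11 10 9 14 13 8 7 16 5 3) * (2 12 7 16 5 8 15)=[0, 1, 11, 12, 4, 3, 6, 5, 16, 14, 9, 10, 7, 15, 13, 2, 8]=(2 11 10 9 14 13 15)(3 12 7 5)(8 16)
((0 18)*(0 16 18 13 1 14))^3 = (0 14 1 13)(16 18)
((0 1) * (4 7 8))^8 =((0 1)(4 7 8))^8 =(4 8 7)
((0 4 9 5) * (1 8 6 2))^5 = (0 4 9 5)(1 8 6 2)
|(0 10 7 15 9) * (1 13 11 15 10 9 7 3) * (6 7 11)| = 6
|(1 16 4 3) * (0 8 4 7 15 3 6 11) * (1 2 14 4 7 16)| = 10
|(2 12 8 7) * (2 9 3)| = 6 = |(2 12 8 7 9 3)|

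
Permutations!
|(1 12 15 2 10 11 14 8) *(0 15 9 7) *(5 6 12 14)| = |(0 15 2 10 11 5 6 12 9 7)(1 14 8)| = 30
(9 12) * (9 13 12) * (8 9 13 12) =[0, 1, 2, 3, 4, 5, 6, 7, 9, 13, 10, 11, 12, 8] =(8 9 13)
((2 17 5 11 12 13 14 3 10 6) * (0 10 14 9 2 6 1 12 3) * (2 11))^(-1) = ((0 10 1 12 13 9 11 3 14)(2 17 5))^(-1) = (0 14 3 11 9 13 12 1 10)(2 5 17)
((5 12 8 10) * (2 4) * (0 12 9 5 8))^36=((0 12)(2 4)(5 9)(8 10))^36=(12)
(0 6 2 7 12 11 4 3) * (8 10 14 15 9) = (0 6 2 7 12 11 4 3)(8 10 14 15 9) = [6, 1, 7, 0, 3, 5, 2, 12, 10, 8, 14, 4, 11, 13, 15, 9]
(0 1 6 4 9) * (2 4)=(0 1 6 2 4 9)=[1, 6, 4, 3, 9, 5, 2, 7, 8, 0]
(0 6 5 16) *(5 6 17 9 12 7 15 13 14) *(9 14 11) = (0 17 14 5 16)(7 15 13 11 9 12) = [17, 1, 2, 3, 4, 16, 6, 15, 8, 12, 10, 9, 7, 11, 5, 13, 0, 14]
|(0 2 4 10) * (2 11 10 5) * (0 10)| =6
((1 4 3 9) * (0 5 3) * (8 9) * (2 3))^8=((0 5 2 3 8 9 1 4))^8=(9)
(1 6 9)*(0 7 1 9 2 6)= [7, 0, 6, 3, 4, 5, 2, 1, 8, 9]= (9)(0 7 1)(2 6)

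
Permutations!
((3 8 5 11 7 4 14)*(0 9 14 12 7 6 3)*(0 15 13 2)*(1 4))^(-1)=(0 2 13 15 14 9)(1 7 12 4)(3 6 11 5 8)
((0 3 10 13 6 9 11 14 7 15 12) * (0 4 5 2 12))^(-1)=((0 3 10 13 6 9 11 14 7 15)(2 12 4 5))^(-1)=(0 15 7 14 11 9 6 13 10 3)(2 5 4 12)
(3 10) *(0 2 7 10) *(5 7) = (0 2 5 7 10 3) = [2, 1, 5, 0, 4, 7, 6, 10, 8, 9, 3]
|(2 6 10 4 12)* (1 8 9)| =15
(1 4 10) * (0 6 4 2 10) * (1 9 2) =[6, 1, 10, 3, 0, 5, 4, 7, 8, 2, 9] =(0 6 4)(2 10 9)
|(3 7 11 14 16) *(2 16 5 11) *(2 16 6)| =|(2 6)(3 7 16)(5 11 14)| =6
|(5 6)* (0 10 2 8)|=|(0 10 2 8)(5 6)|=4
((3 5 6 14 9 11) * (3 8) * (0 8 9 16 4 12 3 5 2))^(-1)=((0 8 5 6 14 16 4 12 3 2)(9 11))^(-1)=(0 2 3 12 4 16 14 6 5 8)(9 11)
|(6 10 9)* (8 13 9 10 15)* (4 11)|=10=|(4 11)(6 15 8 13 9)|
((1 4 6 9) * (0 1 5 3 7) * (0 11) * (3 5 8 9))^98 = ((0 1 4 6 3 7 11)(8 9))^98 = (11)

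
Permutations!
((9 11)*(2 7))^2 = (11)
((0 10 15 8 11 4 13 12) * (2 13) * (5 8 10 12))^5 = (0 12)(2 4 11 8 5 13)(10 15)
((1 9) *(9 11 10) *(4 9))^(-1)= (1 9 4 10 11)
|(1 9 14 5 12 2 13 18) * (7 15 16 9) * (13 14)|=|(1 7 15 16 9 13 18)(2 14 5 12)|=28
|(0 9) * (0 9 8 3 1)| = |(9)(0 8 3 1)| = 4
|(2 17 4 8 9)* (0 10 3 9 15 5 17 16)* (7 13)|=30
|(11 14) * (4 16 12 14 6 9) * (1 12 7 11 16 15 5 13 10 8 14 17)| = 12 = |(1 12 17)(4 15 5 13 10 8 14 16 7 11 6 9)|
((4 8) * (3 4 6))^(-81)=(3 6 8 4)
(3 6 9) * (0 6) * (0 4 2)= (0 6 9 3 4 2)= [6, 1, 0, 4, 2, 5, 9, 7, 8, 3]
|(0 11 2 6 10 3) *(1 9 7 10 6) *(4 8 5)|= |(0 11 2 1 9 7 10 3)(4 8 5)|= 24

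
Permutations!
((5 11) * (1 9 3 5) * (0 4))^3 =(0 4)(1 5 9 11 3)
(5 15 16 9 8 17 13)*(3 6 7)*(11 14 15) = (3 6 7)(5 11 14 15 16 9 8 17 13) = [0, 1, 2, 6, 4, 11, 7, 3, 17, 8, 10, 14, 12, 5, 15, 16, 9, 13]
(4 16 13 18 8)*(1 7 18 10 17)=(1 7 18 8 4 16 13 10 17)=[0, 7, 2, 3, 16, 5, 6, 18, 4, 9, 17, 11, 12, 10, 14, 15, 13, 1, 8]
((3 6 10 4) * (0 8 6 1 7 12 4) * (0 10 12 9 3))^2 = ((0 8 6 12 4)(1 7 9 3))^2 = (0 6 4 8 12)(1 9)(3 7)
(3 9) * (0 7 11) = (0 7 11)(3 9) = [7, 1, 2, 9, 4, 5, 6, 11, 8, 3, 10, 0]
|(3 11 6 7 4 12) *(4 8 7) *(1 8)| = |(1 8 7)(3 11 6 4 12)| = 15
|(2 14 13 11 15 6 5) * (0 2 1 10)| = |(0 2 14 13 11 15 6 5 1 10)| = 10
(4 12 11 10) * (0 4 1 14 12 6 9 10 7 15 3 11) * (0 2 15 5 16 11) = (0 4 6 9 10 1 14 12 2 15 3)(5 16 11 7) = [4, 14, 15, 0, 6, 16, 9, 5, 8, 10, 1, 7, 2, 13, 12, 3, 11]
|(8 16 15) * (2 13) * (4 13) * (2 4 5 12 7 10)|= 30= |(2 5 12 7 10)(4 13)(8 16 15)|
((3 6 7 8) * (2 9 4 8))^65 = (2 4 3 7 9 8 6)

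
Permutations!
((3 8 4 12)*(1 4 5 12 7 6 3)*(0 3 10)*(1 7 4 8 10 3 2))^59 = (0 10 3 6 7 12 5 8 1 2)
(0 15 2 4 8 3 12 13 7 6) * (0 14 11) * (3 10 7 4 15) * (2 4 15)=(0 3 12 13 15 4 8 10 7 6 14 11)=[3, 1, 2, 12, 8, 5, 14, 6, 10, 9, 7, 0, 13, 15, 11, 4]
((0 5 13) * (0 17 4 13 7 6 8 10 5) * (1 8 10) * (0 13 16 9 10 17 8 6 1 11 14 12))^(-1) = (0 12 14 11 8 13)(1 7 5 10 9 16 4 17 6)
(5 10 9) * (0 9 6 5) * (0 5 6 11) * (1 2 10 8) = (0 9 5 8 1 2 10 11) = [9, 2, 10, 3, 4, 8, 6, 7, 1, 5, 11, 0]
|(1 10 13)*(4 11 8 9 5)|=|(1 10 13)(4 11 8 9 5)|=15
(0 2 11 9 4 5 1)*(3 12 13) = (0 2 11 9 4 5 1)(3 12 13) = [2, 0, 11, 12, 5, 1, 6, 7, 8, 4, 10, 9, 13, 3]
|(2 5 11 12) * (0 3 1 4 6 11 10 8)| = |(0 3 1 4 6 11 12 2 5 10 8)| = 11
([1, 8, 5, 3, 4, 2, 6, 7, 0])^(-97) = [8, 0, 5, 3, 4, 2, 6, 7, 1]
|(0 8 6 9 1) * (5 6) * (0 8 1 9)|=5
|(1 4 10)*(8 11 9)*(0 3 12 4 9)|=9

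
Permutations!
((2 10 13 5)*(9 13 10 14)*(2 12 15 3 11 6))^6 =(2 15 9 11 5)(3 13 6 12 14)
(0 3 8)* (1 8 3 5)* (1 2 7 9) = [5, 8, 7, 3, 4, 2, 6, 9, 0, 1] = (0 5 2 7 9 1 8)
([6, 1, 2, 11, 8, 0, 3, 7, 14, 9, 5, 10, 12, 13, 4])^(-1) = (0 5 10 11 3 6)(4 14 8)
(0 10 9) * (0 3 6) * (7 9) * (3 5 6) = (0 10 7 9 5 6) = [10, 1, 2, 3, 4, 6, 0, 9, 8, 5, 7]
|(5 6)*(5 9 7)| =4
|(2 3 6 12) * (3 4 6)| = 4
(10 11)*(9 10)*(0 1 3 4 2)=(0 1 3 4 2)(9 10 11)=[1, 3, 0, 4, 2, 5, 6, 7, 8, 10, 11, 9]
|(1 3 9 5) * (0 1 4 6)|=|(0 1 3 9 5 4 6)|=7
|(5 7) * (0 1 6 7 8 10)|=7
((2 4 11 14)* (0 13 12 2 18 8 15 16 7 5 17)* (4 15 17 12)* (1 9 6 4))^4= (0 6 18 13 4 8 1 11 17 9 14)(2 5 16)(7 15 12)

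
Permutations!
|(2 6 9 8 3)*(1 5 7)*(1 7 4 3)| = |(1 5 4 3 2 6 9 8)| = 8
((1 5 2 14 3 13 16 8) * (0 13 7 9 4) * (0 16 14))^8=(0 8 7)(1 9 13)(2 16 3)(4 14 5)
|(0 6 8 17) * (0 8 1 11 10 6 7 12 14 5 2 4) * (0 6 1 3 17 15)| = 12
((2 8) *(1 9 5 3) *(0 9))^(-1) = ((0 9 5 3 1)(2 8))^(-1) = (0 1 3 5 9)(2 8)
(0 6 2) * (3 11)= (0 6 2)(3 11)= [6, 1, 0, 11, 4, 5, 2, 7, 8, 9, 10, 3]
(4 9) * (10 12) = (4 9)(10 12) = [0, 1, 2, 3, 9, 5, 6, 7, 8, 4, 12, 11, 10]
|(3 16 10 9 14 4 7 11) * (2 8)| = |(2 8)(3 16 10 9 14 4 7 11)| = 8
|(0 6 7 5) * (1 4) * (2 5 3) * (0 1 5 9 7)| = 12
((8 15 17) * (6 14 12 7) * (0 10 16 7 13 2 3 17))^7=(0 13 10 2 16 3 7 17 6 8 14 15 12)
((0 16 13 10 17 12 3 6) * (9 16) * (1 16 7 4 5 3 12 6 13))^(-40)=(17)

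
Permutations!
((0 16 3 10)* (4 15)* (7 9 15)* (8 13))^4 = (16)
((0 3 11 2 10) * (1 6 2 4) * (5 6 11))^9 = (11)(0 6)(2 3)(5 10)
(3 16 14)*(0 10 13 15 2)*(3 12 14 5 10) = (0 3 16 5 10 13 15 2)(12 14) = [3, 1, 0, 16, 4, 10, 6, 7, 8, 9, 13, 11, 14, 15, 12, 2, 5]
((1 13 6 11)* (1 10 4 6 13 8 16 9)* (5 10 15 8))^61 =((1 5 10 4 6 11 15 8 16 9))^61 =(1 5 10 4 6 11 15 8 16 9)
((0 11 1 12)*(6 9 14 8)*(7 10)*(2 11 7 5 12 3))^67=(0 10 12 7 5)(1 11 2 3)(6 8 14 9)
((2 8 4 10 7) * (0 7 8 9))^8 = (4 8 10)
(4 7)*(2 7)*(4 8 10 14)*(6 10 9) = [0, 1, 7, 3, 2, 5, 10, 8, 9, 6, 14, 11, 12, 13, 4] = (2 7 8 9 6 10 14 4)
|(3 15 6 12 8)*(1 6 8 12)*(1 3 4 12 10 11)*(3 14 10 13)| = |(1 6 14 10 11)(3 15 8 4 12 13)| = 30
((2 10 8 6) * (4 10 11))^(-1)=(2 6 8 10 4 11)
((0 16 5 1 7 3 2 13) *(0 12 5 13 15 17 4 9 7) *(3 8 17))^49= (0 16 13 12 5 1)(2 15 3)(4 17 8 7 9)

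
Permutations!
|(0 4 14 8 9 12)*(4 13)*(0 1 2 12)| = 6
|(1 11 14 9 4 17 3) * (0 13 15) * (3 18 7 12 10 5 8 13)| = 16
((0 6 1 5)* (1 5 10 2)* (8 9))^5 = (0 5 6)(1 2 10)(8 9)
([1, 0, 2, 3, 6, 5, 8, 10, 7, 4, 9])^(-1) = (0 1)(4 9 10 7 8 6)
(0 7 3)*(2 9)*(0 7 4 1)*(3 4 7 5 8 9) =(0 7 4 1)(2 3 5 8 9) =[7, 0, 3, 5, 1, 8, 6, 4, 9, 2]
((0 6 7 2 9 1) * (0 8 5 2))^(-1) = (0 7 6)(1 9 2 5 8)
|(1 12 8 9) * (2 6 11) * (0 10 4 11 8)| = 10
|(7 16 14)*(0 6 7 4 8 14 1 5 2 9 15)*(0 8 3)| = 13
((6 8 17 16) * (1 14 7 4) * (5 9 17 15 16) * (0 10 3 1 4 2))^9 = (17)(0 3 14 2 10 1 7)(6 8 15 16)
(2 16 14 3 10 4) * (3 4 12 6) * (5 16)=(2 5 16 14 4)(3 10 12 6)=[0, 1, 5, 10, 2, 16, 3, 7, 8, 9, 12, 11, 6, 13, 4, 15, 14]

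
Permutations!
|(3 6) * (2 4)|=2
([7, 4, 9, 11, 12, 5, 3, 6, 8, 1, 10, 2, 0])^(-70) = (12)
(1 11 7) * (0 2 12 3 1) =[2, 11, 12, 1, 4, 5, 6, 0, 8, 9, 10, 7, 3] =(0 2 12 3 1 11 7)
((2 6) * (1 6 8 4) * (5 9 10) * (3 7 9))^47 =((1 6 2 8 4)(3 7 9 10 5))^47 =(1 2 4 6 8)(3 9 5 7 10)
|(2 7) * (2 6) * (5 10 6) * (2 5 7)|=3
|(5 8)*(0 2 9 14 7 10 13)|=|(0 2 9 14 7 10 13)(5 8)|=14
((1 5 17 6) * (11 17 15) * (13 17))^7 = ((1 5 15 11 13 17 6))^7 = (17)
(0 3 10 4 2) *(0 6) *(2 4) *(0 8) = [3, 1, 6, 10, 4, 5, 8, 7, 0, 9, 2] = (0 3 10 2 6 8)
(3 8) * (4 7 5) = (3 8)(4 7 5) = [0, 1, 2, 8, 7, 4, 6, 5, 3]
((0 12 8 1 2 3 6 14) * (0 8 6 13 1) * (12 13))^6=((0 13 1 2 3 12 6 14 8))^6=(0 6 2)(1 8 12)(3 13 14)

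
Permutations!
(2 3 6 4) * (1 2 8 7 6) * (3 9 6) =(1 2 9 6 4 8 7 3) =[0, 2, 9, 1, 8, 5, 4, 3, 7, 6]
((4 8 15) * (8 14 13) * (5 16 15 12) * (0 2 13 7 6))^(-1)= (0 6 7 14 4 15 16 5 12 8 13 2)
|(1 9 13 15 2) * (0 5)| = 10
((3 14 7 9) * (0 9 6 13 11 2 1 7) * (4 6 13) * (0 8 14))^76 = ((0 9 3)(1 7 13 11 2)(4 6)(8 14))^76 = (14)(0 9 3)(1 7 13 11 2)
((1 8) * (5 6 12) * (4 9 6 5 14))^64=((1 8)(4 9 6 12 14))^64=(4 14 12 6 9)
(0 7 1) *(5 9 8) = (0 7 1)(5 9 8) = [7, 0, 2, 3, 4, 9, 6, 1, 5, 8]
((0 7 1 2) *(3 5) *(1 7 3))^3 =(7)(0 1 3 2 5)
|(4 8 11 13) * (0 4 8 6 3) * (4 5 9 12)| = |(0 5 9 12 4 6 3)(8 11 13)| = 21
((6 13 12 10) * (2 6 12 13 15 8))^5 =(2 6 15 8)(10 12)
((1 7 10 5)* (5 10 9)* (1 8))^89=(10)(1 8 5 9 7)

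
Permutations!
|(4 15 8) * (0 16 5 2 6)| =15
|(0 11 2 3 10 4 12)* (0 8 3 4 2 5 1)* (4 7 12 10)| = 28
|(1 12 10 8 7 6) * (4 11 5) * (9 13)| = |(1 12 10 8 7 6)(4 11 5)(9 13)| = 6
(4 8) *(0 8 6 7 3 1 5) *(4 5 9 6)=(0 8 5)(1 9 6 7 3)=[8, 9, 2, 1, 4, 0, 7, 3, 5, 6]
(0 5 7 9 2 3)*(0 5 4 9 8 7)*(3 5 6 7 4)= (0 3 6 7 8 4 9 2 5)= [3, 1, 5, 6, 9, 0, 7, 8, 4, 2]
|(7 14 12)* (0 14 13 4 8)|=7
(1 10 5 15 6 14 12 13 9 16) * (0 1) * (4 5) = [1, 10, 2, 3, 5, 15, 14, 7, 8, 16, 4, 11, 13, 9, 12, 6, 0] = (0 1 10 4 5 15 6 14 12 13 9 16)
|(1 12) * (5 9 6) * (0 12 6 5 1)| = |(0 12)(1 6)(5 9)| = 2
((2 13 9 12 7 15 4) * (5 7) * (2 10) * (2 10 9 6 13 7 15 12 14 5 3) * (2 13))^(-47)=(2 7 12 3 13 6)(4 5 9 15 14)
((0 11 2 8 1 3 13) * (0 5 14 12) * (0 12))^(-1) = ((0 11 2 8 1 3 13 5 14))^(-1) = (0 14 5 13 3 1 8 2 11)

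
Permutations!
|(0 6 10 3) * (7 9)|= |(0 6 10 3)(7 9)|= 4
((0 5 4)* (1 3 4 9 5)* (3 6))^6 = (9)(0 1 6 3 4)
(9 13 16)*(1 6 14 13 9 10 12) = (1 6 14 13 16 10 12) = [0, 6, 2, 3, 4, 5, 14, 7, 8, 9, 12, 11, 1, 16, 13, 15, 10]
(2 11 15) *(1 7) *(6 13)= [0, 7, 11, 3, 4, 5, 13, 1, 8, 9, 10, 15, 12, 6, 14, 2]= (1 7)(2 11 15)(6 13)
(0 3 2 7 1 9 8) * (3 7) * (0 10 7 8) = (0 8 10 7 1 9)(2 3) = [8, 9, 3, 2, 4, 5, 6, 1, 10, 0, 7]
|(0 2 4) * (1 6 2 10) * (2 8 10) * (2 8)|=7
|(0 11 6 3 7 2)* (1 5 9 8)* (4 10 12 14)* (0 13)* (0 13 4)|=20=|(0 11 6 3 7 2 4 10 12 14)(1 5 9 8)|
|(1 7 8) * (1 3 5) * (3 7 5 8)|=6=|(1 5)(3 8 7)|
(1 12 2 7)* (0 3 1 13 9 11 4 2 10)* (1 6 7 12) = (0 3 6 7 13 9 11 4 2 12 10) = [3, 1, 12, 6, 2, 5, 7, 13, 8, 11, 0, 4, 10, 9]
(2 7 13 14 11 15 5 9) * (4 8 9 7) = [0, 1, 4, 3, 8, 7, 6, 13, 9, 2, 10, 15, 12, 14, 11, 5] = (2 4 8 9)(5 7 13 14 11 15)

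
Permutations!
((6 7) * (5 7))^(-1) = ((5 7 6))^(-1) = (5 6 7)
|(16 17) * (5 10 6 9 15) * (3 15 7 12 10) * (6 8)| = |(3 15 5)(6 9 7 12 10 8)(16 17)| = 6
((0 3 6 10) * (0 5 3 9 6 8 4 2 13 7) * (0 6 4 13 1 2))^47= ((0 9 4)(1 2)(3 8 13 7 6 10 5))^47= (0 4 9)(1 2)(3 10 7 8 5 6 13)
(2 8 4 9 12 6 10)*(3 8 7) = (2 7 3 8 4 9 12 6 10) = [0, 1, 7, 8, 9, 5, 10, 3, 4, 12, 2, 11, 6]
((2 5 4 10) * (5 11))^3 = (2 4 11 10 5)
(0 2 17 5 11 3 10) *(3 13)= (0 2 17 5 11 13 3 10)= [2, 1, 17, 10, 4, 11, 6, 7, 8, 9, 0, 13, 12, 3, 14, 15, 16, 5]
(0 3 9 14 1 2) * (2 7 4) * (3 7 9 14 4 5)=[7, 9, 0, 14, 2, 3, 6, 5, 8, 4, 10, 11, 12, 13, 1]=(0 7 5 3 14 1 9 4 2)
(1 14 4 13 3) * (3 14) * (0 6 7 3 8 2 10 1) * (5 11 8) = (0 6 7 3)(1 5 11 8 2 10)(4 13 14) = [6, 5, 10, 0, 13, 11, 7, 3, 2, 9, 1, 8, 12, 14, 4]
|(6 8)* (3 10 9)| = |(3 10 9)(6 8)| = 6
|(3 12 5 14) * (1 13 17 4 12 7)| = 9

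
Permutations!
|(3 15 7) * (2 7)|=4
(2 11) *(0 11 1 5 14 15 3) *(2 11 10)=(0 10 2 1 5 14 15 3)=[10, 5, 1, 0, 4, 14, 6, 7, 8, 9, 2, 11, 12, 13, 15, 3]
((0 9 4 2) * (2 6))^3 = (0 6 9 2 4)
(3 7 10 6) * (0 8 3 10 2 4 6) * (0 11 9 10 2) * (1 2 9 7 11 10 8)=[1, 2, 4, 11, 6, 5, 9, 0, 3, 8, 10, 7]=(0 1 2 4 6 9 8 3 11 7)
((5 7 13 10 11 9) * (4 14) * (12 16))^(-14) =((4 14)(5 7 13 10 11 9)(12 16))^(-14) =(16)(5 11 13)(7 9 10)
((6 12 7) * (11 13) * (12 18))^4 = ((6 18 12 7)(11 13))^4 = (18)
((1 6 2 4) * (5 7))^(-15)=(1 6 2 4)(5 7)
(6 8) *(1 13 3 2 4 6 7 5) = (1 13 3 2 4 6 8 7 5) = [0, 13, 4, 2, 6, 1, 8, 5, 7, 9, 10, 11, 12, 3]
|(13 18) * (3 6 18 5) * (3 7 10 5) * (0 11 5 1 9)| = 28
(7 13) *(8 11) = [0, 1, 2, 3, 4, 5, 6, 13, 11, 9, 10, 8, 12, 7] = (7 13)(8 11)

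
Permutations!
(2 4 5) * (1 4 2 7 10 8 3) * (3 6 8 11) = [0, 4, 2, 1, 5, 7, 8, 10, 6, 9, 11, 3] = (1 4 5 7 10 11 3)(6 8)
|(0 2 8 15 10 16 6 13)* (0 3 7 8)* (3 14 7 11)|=8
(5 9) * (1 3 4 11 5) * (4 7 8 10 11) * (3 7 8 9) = [0, 7, 2, 8, 4, 3, 6, 9, 10, 1, 11, 5] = (1 7 9)(3 8 10 11 5)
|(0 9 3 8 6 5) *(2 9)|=|(0 2 9 3 8 6 5)|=7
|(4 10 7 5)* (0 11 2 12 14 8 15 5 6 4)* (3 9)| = |(0 11 2 12 14 8 15 5)(3 9)(4 10 7 6)| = 8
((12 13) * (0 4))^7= ((0 4)(12 13))^7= (0 4)(12 13)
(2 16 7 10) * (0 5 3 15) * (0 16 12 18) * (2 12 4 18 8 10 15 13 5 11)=(0 11 2 4 18)(3 13 5)(7 15 16)(8 10 12)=[11, 1, 4, 13, 18, 3, 6, 15, 10, 9, 12, 2, 8, 5, 14, 16, 7, 17, 0]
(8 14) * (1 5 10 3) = (1 5 10 3)(8 14) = [0, 5, 2, 1, 4, 10, 6, 7, 14, 9, 3, 11, 12, 13, 8]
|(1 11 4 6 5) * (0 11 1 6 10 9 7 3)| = 14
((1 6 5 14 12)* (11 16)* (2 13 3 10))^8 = (16)(1 14 6 12 5)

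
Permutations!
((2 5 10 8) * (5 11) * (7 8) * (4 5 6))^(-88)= (11)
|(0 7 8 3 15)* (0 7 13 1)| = 12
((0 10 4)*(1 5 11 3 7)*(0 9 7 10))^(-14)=((1 5 11 3 10 4 9 7))^(-14)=(1 11 10 9)(3 4 7 5)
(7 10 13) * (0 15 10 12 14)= (0 15 10 13 7 12 14)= [15, 1, 2, 3, 4, 5, 6, 12, 8, 9, 13, 11, 14, 7, 0, 10]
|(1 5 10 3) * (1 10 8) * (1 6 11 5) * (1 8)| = |(1 8 6 11 5)(3 10)| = 10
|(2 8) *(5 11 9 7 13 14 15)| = 14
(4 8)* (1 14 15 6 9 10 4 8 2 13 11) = [0, 14, 13, 3, 2, 5, 9, 7, 8, 10, 4, 1, 12, 11, 15, 6] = (1 14 15 6 9 10 4 2 13 11)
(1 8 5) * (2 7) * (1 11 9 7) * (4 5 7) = (1 8 7 2)(4 5 11 9) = [0, 8, 1, 3, 5, 11, 6, 2, 7, 4, 10, 9]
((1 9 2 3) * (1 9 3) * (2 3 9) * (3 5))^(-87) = ((1 9 5 3 2))^(-87) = (1 3 9 2 5)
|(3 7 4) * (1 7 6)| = 5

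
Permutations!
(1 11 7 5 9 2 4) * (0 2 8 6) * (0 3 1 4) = (0 2)(1 11 7 5 9 8 6 3) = [2, 11, 0, 1, 4, 9, 3, 5, 6, 8, 10, 7]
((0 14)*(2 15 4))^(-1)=(0 14)(2 4 15)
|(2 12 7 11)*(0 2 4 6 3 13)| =9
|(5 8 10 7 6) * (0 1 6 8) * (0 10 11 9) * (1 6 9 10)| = 20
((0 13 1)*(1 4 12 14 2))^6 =((0 13 4 12 14 2 1))^6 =(0 1 2 14 12 4 13)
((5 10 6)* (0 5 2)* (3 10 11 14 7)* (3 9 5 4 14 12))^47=(0 2 6 10 3 12 11 5 9 7 14 4)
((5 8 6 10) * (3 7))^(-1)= (3 7)(5 10 6 8)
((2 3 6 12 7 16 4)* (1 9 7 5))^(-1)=((1 9 7 16 4 2 3 6 12 5))^(-1)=(1 5 12 6 3 2 4 16 7 9)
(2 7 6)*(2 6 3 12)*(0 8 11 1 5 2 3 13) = (0 8 11 1 5 2 7 13)(3 12) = [8, 5, 7, 12, 4, 2, 6, 13, 11, 9, 10, 1, 3, 0]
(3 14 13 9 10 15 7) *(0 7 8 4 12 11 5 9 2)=(0 7 3 14 13 2)(4 12 11 5 9 10 15 8)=[7, 1, 0, 14, 12, 9, 6, 3, 4, 10, 15, 5, 11, 2, 13, 8]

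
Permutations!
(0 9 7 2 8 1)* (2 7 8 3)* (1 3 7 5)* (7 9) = [7, 0, 9, 2, 4, 1, 6, 5, 3, 8] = (0 7 5 1)(2 9 8 3)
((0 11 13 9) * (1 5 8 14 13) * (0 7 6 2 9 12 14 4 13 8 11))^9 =((1 5 11)(2 9 7 6)(4 13 12 14 8))^9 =(2 9 7 6)(4 8 14 12 13)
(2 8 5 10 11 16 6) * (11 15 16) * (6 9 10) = (2 8 5 6)(9 10 15 16) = [0, 1, 8, 3, 4, 6, 2, 7, 5, 10, 15, 11, 12, 13, 14, 16, 9]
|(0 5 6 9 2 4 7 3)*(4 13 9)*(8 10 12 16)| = |(0 5 6 4 7 3)(2 13 9)(8 10 12 16)| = 12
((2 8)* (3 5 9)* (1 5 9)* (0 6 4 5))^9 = ((0 6 4 5 1)(2 8)(3 9))^9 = (0 1 5 4 6)(2 8)(3 9)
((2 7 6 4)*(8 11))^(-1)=((2 7 6 4)(8 11))^(-1)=(2 4 6 7)(8 11)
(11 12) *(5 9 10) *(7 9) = (5 7 9 10)(11 12) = [0, 1, 2, 3, 4, 7, 6, 9, 8, 10, 5, 12, 11]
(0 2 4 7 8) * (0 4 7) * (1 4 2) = [1, 4, 7, 3, 0, 5, 6, 8, 2] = (0 1 4)(2 7 8)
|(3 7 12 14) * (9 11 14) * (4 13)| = |(3 7 12 9 11 14)(4 13)| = 6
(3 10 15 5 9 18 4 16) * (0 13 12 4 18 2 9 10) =(18)(0 13 12 4 16 3)(2 9)(5 10 15) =[13, 1, 9, 0, 16, 10, 6, 7, 8, 2, 15, 11, 4, 12, 14, 5, 3, 17, 18]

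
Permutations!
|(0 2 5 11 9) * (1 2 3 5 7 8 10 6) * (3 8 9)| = |(0 8 10 6 1 2 7 9)(3 5 11)| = 24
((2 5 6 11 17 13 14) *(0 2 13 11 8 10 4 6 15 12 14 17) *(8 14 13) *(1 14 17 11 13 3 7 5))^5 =((0 2 1 14 8 10 4 6 17 13 11)(3 7 5 15 12))^5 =(0 10 11 8 13 14 17 1 6 2 4)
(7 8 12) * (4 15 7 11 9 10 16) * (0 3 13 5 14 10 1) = (0 3 13 5 14 10 16 4 15 7 8 12 11 9 1) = [3, 0, 2, 13, 15, 14, 6, 8, 12, 1, 16, 9, 11, 5, 10, 7, 4]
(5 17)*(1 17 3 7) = (1 17 5 3 7) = [0, 17, 2, 7, 4, 3, 6, 1, 8, 9, 10, 11, 12, 13, 14, 15, 16, 5]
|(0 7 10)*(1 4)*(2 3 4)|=12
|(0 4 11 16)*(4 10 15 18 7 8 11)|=|(0 10 15 18 7 8 11 16)|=8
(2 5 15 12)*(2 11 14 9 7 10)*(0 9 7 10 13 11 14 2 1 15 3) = (0 9 10 1 15 12 14 7 13 11 2 5 3) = [9, 15, 5, 0, 4, 3, 6, 13, 8, 10, 1, 2, 14, 11, 7, 12]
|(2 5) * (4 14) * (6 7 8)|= 6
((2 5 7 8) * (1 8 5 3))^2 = (1 2)(3 8)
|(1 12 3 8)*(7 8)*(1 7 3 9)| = |(1 12 9)(7 8)| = 6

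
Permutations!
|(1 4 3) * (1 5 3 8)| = |(1 4 8)(3 5)| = 6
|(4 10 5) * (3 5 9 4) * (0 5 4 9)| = |(0 5 3 4 10)| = 5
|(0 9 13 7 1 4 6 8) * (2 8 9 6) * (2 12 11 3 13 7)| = |(0 6 9 7 1 4 12 11 3 13 2 8)| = 12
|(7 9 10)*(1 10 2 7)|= 6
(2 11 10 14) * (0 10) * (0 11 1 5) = [10, 5, 1, 3, 4, 0, 6, 7, 8, 9, 14, 11, 12, 13, 2] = (0 10 14 2 1 5)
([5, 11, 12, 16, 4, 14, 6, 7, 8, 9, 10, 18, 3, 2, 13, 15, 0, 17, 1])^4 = [2, 11, 0, 14, 4, 12, 6, 7, 8, 9, 10, 18, 5, 16, 3, 15, 13, 17, 1]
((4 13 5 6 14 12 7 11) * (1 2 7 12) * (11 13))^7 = (14)(4 11)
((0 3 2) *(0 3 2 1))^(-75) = (0 2 3 1)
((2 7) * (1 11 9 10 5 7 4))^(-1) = (1 4 2 7 5 10 9 11)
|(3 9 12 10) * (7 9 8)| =|(3 8 7 9 12 10)| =6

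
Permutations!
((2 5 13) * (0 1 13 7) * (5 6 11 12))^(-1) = (0 7 5 12 11 6 2 13 1)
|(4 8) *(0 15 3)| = 6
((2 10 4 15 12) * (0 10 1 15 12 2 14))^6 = ((0 10 4 12 14)(1 15 2))^6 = (15)(0 10 4 12 14)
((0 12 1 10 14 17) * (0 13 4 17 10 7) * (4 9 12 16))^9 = (17)(10 14)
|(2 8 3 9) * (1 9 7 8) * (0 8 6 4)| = 6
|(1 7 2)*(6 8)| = 6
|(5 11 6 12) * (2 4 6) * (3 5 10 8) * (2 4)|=|(3 5 11 4 6 12 10 8)|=8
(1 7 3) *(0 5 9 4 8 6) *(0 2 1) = (0 5 9 4 8 6 2 1 7 3) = [5, 7, 1, 0, 8, 9, 2, 3, 6, 4]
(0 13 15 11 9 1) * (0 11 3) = (0 13 15 3)(1 11 9) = [13, 11, 2, 0, 4, 5, 6, 7, 8, 1, 10, 9, 12, 15, 14, 3]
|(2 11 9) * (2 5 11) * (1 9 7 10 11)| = 3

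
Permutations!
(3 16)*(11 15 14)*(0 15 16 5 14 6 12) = (0 15 6 12)(3 5 14 11 16) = [15, 1, 2, 5, 4, 14, 12, 7, 8, 9, 10, 16, 0, 13, 11, 6, 3]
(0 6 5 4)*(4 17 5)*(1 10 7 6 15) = (0 15 1 10 7 6 4)(5 17) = [15, 10, 2, 3, 0, 17, 4, 6, 8, 9, 7, 11, 12, 13, 14, 1, 16, 5]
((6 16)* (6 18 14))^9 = (6 16 18 14)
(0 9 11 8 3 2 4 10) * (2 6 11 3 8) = (0 9 3 6 11 2 4 10) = [9, 1, 4, 6, 10, 5, 11, 7, 8, 3, 0, 2]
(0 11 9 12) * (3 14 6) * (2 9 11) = (0 2 9 12)(3 14 6) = [2, 1, 9, 14, 4, 5, 3, 7, 8, 12, 10, 11, 0, 13, 6]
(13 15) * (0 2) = (0 2)(13 15) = [2, 1, 0, 3, 4, 5, 6, 7, 8, 9, 10, 11, 12, 15, 14, 13]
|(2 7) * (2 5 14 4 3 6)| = |(2 7 5 14 4 3 6)| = 7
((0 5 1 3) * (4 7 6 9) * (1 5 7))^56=(9)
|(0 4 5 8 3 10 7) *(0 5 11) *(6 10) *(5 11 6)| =|(0 4 6 10 7 11)(3 5 8)| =6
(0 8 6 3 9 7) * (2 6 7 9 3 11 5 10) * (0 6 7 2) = (0 8 2 7 6 11 5 10) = [8, 1, 7, 3, 4, 10, 11, 6, 2, 9, 0, 5]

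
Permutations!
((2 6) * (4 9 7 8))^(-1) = ((2 6)(4 9 7 8))^(-1) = (2 6)(4 8 7 9)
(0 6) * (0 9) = (0 6 9) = [6, 1, 2, 3, 4, 5, 9, 7, 8, 0]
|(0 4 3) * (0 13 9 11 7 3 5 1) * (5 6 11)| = |(0 4 6 11 7 3 13 9 5 1)| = 10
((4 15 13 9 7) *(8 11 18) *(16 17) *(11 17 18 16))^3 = ((4 15 13 9 7)(8 17 11 16 18))^3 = (4 9 15 7 13)(8 16 17 18 11)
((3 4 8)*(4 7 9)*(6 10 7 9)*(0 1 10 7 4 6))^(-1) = (0 7 6 9 3 8 4 10 1)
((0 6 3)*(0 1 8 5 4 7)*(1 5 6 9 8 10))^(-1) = (0 7 4 5 3 6 8 9)(1 10)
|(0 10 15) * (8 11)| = 6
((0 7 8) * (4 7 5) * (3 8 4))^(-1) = (0 8 3 5)(4 7)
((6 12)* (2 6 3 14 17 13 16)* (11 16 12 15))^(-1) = (2 16 11 15 6)(3 12 13 17 14)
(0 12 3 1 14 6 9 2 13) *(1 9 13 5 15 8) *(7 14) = [12, 7, 5, 9, 4, 15, 13, 14, 1, 2, 10, 11, 3, 0, 6, 8] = (0 12 3 9 2 5 15 8 1 7 14 6 13)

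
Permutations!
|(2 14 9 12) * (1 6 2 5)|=7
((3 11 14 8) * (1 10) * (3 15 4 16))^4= (3 15 11 4 14 16 8)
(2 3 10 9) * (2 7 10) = [0, 1, 3, 2, 4, 5, 6, 10, 8, 7, 9] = (2 3)(7 10 9)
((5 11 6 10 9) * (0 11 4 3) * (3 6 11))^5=(11)(0 3)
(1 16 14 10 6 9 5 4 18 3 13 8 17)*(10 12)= (1 16 14 12 10 6 9 5 4 18 3 13 8 17)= [0, 16, 2, 13, 18, 4, 9, 7, 17, 5, 6, 11, 10, 8, 12, 15, 14, 1, 3]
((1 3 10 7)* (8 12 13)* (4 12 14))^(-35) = (14)(1 3 10 7)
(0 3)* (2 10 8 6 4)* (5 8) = (0 3)(2 10 5 8 6 4) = [3, 1, 10, 0, 2, 8, 4, 7, 6, 9, 5]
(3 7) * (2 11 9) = (2 11 9)(3 7) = [0, 1, 11, 7, 4, 5, 6, 3, 8, 2, 10, 9]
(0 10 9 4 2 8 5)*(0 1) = (0 10 9 4 2 8 5 1) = [10, 0, 8, 3, 2, 1, 6, 7, 5, 4, 9]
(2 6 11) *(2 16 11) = (2 6)(11 16) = [0, 1, 6, 3, 4, 5, 2, 7, 8, 9, 10, 16, 12, 13, 14, 15, 11]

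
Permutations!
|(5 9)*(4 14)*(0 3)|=|(0 3)(4 14)(5 9)|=2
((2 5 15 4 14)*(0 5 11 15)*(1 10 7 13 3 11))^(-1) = ((0 5)(1 10 7 13 3 11 15 4 14 2))^(-1) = (0 5)(1 2 14 4 15 11 3 13 7 10)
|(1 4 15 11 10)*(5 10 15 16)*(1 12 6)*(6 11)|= 9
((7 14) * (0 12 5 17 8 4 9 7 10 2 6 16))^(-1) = ((0 12 5 17 8 4 9 7 14 10 2 6 16))^(-1) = (0 16 6 2 10 14 7 9 4 8 17 5 12)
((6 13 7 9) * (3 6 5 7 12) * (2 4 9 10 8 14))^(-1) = (2 14 8 10 7 5 9 4)(3 12 13 6) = ((2 4 9 5 7 10 8 14)(3 6 13 12))^(-1)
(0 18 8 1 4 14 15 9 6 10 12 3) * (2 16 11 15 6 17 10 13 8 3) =(0 18 3)(1 4 14 6 13 8)(2 16 11 15 9 17 10 12) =[18, 4, 16, 0, 14, 5, 13, 7, 1, 17, 12, 15, 2, 8, 6, 9, 11, 10, 3]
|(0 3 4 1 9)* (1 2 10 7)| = 8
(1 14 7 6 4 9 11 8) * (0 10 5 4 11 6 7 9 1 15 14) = [10, 0, 2, 3, 1, 4, 11, 7, 15, 6, 5, 8, 12, 13, 9, 14] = (0 10 5 4 1)(6 11 8 15 14 9)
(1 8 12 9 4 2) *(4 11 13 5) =[0, 8, 1, 3, 2, 4, 6, 7, 12, 11, 10, 13, 9, 5] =(1 8 12 9 11 13 5 4 2)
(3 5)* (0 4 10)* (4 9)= [9, 1, 2, 5, 10, 3, 6, 7, 8, 4, 0]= (0 9 4 10)(3 5)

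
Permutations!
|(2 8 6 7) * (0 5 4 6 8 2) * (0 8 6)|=|(0 5 4)(6 7 8)|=3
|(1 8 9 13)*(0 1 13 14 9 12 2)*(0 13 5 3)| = |(0 1 8 12 2 13 5 3)(9 14)| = 8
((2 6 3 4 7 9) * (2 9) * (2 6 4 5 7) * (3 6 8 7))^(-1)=(9)(2 4)(3 5)(7 8)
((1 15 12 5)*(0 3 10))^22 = (0 3 10)(1 12)(5 15)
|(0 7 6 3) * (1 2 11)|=12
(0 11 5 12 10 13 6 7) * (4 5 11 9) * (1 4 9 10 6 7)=(0 10 13 7)(1 4 5 12 6)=[10, 4, 2, 3, 5, 12, 1, 0, 8, 9, 13, 11, 6, 7]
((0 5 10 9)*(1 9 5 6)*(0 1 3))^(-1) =(0 3 6)(1 9)(5 10)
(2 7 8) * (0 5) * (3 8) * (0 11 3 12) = (0 5 11 3 8 2 7 12) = [5, 1, 7, 8, 4, 11, 6, 12, 2, 9, 10, 3, 0]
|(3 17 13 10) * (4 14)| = 4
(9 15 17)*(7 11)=(7 11)(9 15 17)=[0, 1, 2, 3, 4, 5, 6, 11, 8, 15, 10, 7, 12, 13, 14, 17, 16, 9]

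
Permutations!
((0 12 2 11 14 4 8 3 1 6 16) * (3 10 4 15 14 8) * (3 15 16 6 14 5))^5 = (0 10 1 2 15 16 8 3 12 4 14 11 5)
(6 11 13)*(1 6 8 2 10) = (1 6 11 13 8 2 10) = [0, 6, 10, 3, 4, 5, 11, 7, 2, 9, 1, 13, 12, 8]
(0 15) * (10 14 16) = (0 15)(10 14 16) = [15, 1, 2, 3, 4, 5, 6, 7, 8, 9, 14, 11, 12, 13, 16, 0, 10]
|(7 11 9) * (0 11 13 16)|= 6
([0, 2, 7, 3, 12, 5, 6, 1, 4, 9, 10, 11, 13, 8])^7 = [0, 2, 7, 3, 8, 5, 6, 1, 13, 9, 10, 11, 4, 12]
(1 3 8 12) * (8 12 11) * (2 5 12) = (1 3 2 5 12)(8 11) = [0, 3, 5, 2, 4, 12, 6, 7, 11, 9, 10, 8, 1]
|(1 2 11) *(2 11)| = |(1 11)| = 2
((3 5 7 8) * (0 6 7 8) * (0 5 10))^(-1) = ((0 6 7 5 8 3 10))^(-1) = (0 10 3 8 5 7 6)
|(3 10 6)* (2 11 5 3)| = 6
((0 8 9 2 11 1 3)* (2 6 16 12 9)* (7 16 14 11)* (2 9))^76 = (16)(0 14)(1 9)(3 6)(8 11)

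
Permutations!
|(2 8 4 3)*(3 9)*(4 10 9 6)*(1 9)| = |(1 9 3 2 8 10)(4 6)| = 6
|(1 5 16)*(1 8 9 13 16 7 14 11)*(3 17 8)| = |(1 5 7 14 11)(3 17 8 9 13 16)| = 30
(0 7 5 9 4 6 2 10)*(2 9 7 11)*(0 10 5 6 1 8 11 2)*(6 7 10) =(0 2 5 10 6 9 4 1 8 11) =[2, 8, 5, 3, 1, 10, 9, 7, 11, 4, 6, 0]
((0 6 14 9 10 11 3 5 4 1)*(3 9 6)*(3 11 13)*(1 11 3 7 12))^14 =(14)(0 4 10 12 3 11 13 1 5 9 7)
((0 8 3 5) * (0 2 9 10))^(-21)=((0 8 3 5 2 9 10))^(-21)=(10)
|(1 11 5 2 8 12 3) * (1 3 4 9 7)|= |(1 11 5 2 8 12 4 9 7)|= 9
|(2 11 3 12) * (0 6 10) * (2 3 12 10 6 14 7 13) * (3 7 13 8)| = 10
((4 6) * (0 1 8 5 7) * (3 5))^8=(0 8 5)(1 3 7)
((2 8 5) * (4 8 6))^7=((2 6 4 8 5))^7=(2 4 5 6 8)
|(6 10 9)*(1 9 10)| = 3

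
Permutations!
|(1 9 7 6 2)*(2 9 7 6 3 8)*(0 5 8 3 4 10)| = |(0 5 8 2 1 7 4 10)(6 9)| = 8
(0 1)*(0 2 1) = (1 2) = [0, 2, 1]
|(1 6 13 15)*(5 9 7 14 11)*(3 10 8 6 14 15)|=35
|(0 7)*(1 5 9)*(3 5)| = 4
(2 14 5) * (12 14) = (2 12 14 5) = [0, 1, 12, 3, 4, 2, 6, 7, 8, 9, 10, 11, 14, 13, 5]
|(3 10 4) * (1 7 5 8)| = |(1 7 5 8)(3 10 4)| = 12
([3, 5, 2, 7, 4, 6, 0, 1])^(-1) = (0 6 5 1 7 3)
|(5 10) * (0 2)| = |(0 2)(5 10)| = 2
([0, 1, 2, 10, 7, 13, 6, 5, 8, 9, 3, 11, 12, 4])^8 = [0, 1, 2, 3, 4, 5, 6, 7, 8, 9, 10, 11, 12, 13]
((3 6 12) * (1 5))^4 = ((1 5)(3 6 12))^4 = (3 6 12)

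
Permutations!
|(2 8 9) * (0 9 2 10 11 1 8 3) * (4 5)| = 8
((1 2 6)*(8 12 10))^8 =((1 2 6)(8 12 10))^8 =(1 6 2)(8 10 12)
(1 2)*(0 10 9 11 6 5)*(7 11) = (0 10 9 7 11 6 5)(1 2) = [10, 2, 1, 3, 4, 0, 5, 11, 8, 7, 9, 6]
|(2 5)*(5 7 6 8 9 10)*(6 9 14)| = 15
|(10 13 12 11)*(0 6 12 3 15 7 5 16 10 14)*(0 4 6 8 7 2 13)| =60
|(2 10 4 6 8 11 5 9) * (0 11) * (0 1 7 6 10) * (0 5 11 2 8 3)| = 18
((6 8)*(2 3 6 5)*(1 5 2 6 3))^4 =(1 2 8 6 5)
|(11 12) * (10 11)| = 3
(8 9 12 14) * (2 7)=[0, 1, 7, 3, 4, 5, 6, 2, 9, 12, 10, 11, 14, 13, 8]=(2 7)(8 9 12 14)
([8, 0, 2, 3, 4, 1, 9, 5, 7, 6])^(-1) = (0 1 5 7 8)(6 9)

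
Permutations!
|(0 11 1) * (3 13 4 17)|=12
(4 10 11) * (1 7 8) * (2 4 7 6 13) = [0, 6, 4, 3, 10, 5, 13, 8, 1, 9, 11, 7, 12, 2] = (1 6 13 2 4 10 11 7 8)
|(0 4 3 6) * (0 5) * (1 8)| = |(0 4 3 6 5)(1 8)| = 10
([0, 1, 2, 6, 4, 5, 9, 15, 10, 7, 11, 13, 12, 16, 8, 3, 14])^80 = [0, 1, 2, 3, 4, 5, 6, 7, 11, 9, 13, 16, 12, 14, 10, 15, 8]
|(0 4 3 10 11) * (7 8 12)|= |(0 4 3 10 11)(7 8 12)|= 15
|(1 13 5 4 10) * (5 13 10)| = 2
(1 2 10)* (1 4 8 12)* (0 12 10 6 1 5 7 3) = (0 12 5 7 3)(1 2 6)(4 8 10) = [12, 2, 6, 0, 8, 7, 1, 3, 10, 9, 4, 11, 5]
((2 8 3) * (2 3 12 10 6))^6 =(2 8 12 10 6)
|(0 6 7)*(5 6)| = 4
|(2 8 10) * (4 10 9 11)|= 6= |(2 8 9 11 4 10)|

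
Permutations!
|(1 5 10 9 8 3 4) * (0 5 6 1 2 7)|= |(0 5 10 9 8 3 4 2 7)(1 6)|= 18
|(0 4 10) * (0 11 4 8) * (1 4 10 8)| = 4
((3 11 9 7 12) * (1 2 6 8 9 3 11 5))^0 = (12)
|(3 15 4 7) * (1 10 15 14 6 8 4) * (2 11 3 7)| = 21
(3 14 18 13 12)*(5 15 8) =[0, 1, 2, 14, 4, 15, 6, 7, 5, 9, 10, 11, 3, 12, 18, 8, 16, 17, 13] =(3 14 18 13 12)(5 15 8)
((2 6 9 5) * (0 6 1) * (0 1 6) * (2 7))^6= ((2 6 9 5 7))^6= (2 6 9 5 7)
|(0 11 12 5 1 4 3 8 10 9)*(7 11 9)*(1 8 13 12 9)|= 12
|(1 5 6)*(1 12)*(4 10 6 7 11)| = 8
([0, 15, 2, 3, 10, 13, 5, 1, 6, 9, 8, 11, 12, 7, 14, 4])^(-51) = (1 10 5)(4 6 7)(8 13 15)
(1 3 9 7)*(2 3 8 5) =(1 8 5 2 3 9 7) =[0, 8, 3, 9, 4, 2, 6, 1, 5, 7]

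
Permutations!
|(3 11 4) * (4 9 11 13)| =6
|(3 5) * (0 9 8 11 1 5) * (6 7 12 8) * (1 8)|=8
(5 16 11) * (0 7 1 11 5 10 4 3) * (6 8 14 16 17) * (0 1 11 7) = (1 7 11 10 4 3)(5 17 6 8 14 16) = [0, 7, 2, 1, 3, 17, 8, 11, 14, 9, 4, 10, 12, 13, 16, 15, 5, 6]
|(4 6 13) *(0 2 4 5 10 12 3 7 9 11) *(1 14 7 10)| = 33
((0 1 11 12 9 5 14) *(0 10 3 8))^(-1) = ((0 1 11 12 9 5 14 10 3 8))^(-1) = (0 8 3 10 14 5 9 12 11 1)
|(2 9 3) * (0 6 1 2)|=|(0 6 1 2 9 3)|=6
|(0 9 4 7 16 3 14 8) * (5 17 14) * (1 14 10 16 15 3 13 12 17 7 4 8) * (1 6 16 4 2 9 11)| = |(0 11 1 14 6 16 13 12 17 10 4 2 9 8)(3 5 7 15)| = 28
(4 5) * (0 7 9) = [7, 1, 2, 3, 5, 4, 6, 9, 8, 0] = (0 7 9)(4 5)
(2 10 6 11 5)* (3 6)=(2 10 3 6 11 5)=[0, 1, 10, 6, 4, 2, 11, 7, 8, 9, 3, 5]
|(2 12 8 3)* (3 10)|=5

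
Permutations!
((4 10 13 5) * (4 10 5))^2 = ((4 5 10 13))^2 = (4 10)(5 13)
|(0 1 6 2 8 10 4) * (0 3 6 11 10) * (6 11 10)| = |(0 1 10 4 3 11 6 2 8)| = 9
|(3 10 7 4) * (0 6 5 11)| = |(0 6 5 11)(3 10 7 4)| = 4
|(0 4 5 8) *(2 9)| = |(0 4 5 8)(2 9)| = 4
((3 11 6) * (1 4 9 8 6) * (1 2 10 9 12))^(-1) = (1 12 4)(2 11 3 6 8 9 10)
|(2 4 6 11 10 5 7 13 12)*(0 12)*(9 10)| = |(0 12 2 4 6 11 9 10 5 7 13)| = 11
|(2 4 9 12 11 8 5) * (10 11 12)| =|(12)(2 4 9 10 11 8 5)| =7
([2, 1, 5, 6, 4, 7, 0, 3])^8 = [5, 1, 7, 0, 4, 3, 2, 6]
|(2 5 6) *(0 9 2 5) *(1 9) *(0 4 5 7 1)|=7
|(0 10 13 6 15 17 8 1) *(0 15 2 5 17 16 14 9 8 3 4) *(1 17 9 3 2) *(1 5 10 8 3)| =44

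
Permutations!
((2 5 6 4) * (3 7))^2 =(7)(2 6)(4 5)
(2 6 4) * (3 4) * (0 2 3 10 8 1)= [2, 0, 6, 4, 3, 5, 10, 7, 1, 9, 8]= (0 2 6 10 8 1)(3 4)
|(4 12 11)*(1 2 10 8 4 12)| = 10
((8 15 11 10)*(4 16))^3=((4 16)(8 15 11 10))^3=(4 16)(8 10 11 15)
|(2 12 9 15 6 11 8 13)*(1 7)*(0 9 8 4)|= |(0 9 15 6 11 4)(1 7)(2 12 8 13)|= 12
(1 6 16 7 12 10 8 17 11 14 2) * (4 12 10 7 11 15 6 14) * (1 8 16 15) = (1 14 2 8 17)(4 12 7 10 16 11)(6 15) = [0, 14, 8, 3, 12, 5, 15, 10, 17, 9, 16, 4, 7, 13, 2, 6, 11, 1]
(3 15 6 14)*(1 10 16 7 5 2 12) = (1 10 16 7 5 2 12)(3 15 6 14) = [0, 10, 12, 15, 4, 2, 14, 5, 8, 9, 16, 11, 1, 13, 3, 6, 7]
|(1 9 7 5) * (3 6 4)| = 12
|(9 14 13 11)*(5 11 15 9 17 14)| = |(5 11 17 14 13 15 9)| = 7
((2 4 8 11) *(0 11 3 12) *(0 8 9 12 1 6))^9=((0 11 2 4 9 12 8 3 1 6))^9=(0 6 1 3 8 12 9 4 2 11)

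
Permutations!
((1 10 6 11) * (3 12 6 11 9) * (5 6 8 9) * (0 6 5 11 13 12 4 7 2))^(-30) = ((0 6 11 1 10 13 12 8 9 3 4 7 2))^(-30) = (0 3 13 6 4 12 11 7 8 1 2 9 10)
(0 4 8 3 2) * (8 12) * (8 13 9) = (0 4 12 13 9 8 3 2) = [4, 1, 0, 2, 12, 5, 6, 7, 3, 8, 10, 11, 13, 9]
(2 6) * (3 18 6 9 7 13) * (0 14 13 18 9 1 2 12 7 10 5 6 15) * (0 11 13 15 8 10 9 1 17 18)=[14, 2, 17, 1, 4, 6, 12, 0, 10, 9, 5, 13, 7, 3, 15, 11, 16, 18, 8]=(0 14 15 11 13 3 1 2 17 18 8 10 5 6 12 7)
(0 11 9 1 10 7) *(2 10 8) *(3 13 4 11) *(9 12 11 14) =(0 3 13 4 14 9 1 8 2 10 7)(11 12) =[3, 8, 10, 13, 14, 5, 6, 0, 2, 1, 7, 12, 11, 4, 9]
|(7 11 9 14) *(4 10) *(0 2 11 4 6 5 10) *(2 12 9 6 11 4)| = |(0 12 9 14 7 2 4)(5 10 11 6)| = 28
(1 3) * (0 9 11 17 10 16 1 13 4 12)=(0 9 11 17 10 16 1 3 13 4 12)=[9, 3, 2, 13, 12, 5, 6, 7, 8, 11, 16, 17, 0, 4, 14, 15, 1, 10]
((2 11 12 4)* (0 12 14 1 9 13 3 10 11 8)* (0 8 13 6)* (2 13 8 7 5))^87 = (0 6 9 1 14 11 10 3 13 4 12)(2 5 7 8)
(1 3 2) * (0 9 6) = (0 9 6)(1 3 2) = [9, 3, 1, 2, 4, 5, 0, 7, 8, 6]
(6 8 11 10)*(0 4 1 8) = [4, 8, 2, 3, 1, 5, 0, 7, 11, 9, 6, 10] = (0 4 1 8 11 10 6)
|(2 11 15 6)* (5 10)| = 4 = |(2 11 15 6)(5 10)|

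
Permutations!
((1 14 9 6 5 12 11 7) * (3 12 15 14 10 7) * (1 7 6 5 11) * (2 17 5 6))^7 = (1 9 2 11 5 12 14 10 6 17 3 15)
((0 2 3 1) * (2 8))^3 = (0 3 8 1 2)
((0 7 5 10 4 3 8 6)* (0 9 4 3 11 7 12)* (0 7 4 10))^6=((0 12 7 5)(3 8 6 9 10)(4 11))^6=(0 7)(3 8 6 9 10)(5 12)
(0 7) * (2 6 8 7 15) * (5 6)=(0 15 2 5 6 8 7)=[15, 1, 5, 3, 4, 6, 8, 0, 7, 9, 10, 11, 12, 13, 14, 2]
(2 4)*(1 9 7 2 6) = (1 9 7 2 4 6) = [0, 9, 4, 3, 6, 5, 1, 2, 8, 7]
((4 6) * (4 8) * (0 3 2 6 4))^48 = (0 6 3 8 2)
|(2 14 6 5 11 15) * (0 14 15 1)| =6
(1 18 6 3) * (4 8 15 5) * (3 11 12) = (1 18 6 11 12 3)(4 8 15 5) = [0, 18, 2, 1, 8, 4, 11, 7, 15, 9, 10, 12, 3, 13, 14, 5, 16, 17, 6]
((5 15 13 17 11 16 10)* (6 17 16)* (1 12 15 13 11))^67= (1 12 15 11 6 17)(5 10 16 13)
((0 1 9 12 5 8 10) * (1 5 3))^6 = (0 8)(1 12)(3 9)(5 10)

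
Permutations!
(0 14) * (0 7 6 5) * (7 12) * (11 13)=(0 14 12 7 6 5)(11 13)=[14, 1, 2, 3, 4, 0, 5, 6, 8, 9, 10, 13, 7, 11, 12]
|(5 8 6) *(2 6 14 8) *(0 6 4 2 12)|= |(0 6 5 12)(2 4)(8 14)|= 4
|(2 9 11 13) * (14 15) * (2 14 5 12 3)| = |(2 9 11 13 14 15 5 12 3)| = 9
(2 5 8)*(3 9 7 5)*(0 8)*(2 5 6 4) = [8, 1, 3, 9, 2, 0, 4, 6, 5, 7] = (0 8 5)(2 3 9 7 6 4)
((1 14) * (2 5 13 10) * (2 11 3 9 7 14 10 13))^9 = ((1 10 11 3 9 7 14)(2 5))^9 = (1 11 9 14 10 3 7)(2 5)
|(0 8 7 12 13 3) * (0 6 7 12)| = 7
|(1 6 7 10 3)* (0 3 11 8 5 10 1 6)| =20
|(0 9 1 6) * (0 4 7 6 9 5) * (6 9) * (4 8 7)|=10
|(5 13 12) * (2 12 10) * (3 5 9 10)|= |(2 12 9 10)(3 5 13)|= 12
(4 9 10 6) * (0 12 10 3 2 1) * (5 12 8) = (0 8 5 12 10 6 4 9 3 2 1) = [8, 0, 1, 2, 9, 12, 4, 7, 5, 3, 6, 11, 10]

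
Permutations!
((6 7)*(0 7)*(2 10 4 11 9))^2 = (0 6 7)(2 4 9 10 11)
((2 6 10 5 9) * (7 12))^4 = ((2 6 10 5 9)(7 12))^4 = (12)(2 9 5 10 6)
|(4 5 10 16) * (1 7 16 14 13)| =8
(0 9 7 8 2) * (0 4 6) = (0 9 7 8 2 4 6) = [9, 1, 4, 3, 6, 5, 0, 8, 2, 7]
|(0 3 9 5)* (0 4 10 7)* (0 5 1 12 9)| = |(0 3)(1 12 9)(4 10 7 5)| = 12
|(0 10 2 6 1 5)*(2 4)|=7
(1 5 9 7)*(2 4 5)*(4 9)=(1 2 9 7)(4 5)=[0, 2, 9, 3, 5, 4, 6, 1, 8, 7]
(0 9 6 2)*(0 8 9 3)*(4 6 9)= (9)(0 3)(2 8 4 6)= [3, 1, 8, 0, 6, 5, 2, 7, 4, 9]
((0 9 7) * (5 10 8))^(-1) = (0 7 9)(5 8 10)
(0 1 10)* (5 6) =[1, 10, 2, 3, 4, 6, 5, 7, 8, 9, 0] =(0 1 10)(5 6)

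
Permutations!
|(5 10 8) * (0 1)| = 6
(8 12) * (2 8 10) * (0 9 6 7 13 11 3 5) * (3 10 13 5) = (0 9 6 7 5)(2 8 12 13 11 10) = [9, 1, 8, 3, 4, 0, 7, 5, 12, 6, 2, 10, 13, 11]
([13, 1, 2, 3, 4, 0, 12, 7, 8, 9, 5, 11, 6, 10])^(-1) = [5, 1, 2, 3, 4, 10, 12, 7, 8, 9, 13, 11, 6, 0]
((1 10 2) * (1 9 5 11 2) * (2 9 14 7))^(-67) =((1 10)(2 14 7)(5 11 9))^(-67) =(1 10)(2 7 14)(5 9 11)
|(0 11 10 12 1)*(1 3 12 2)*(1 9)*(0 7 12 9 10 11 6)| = 10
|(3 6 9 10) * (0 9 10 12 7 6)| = |(0 9 12 7 6 10 3)| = 7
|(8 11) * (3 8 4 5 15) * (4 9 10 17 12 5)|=|(3 8 11 9 10 17 12 5 15)|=9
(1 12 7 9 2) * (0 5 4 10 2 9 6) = (0 5 4 10 2 1 12 7 6) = [5, 12, 1, 3, 10, 4, 0, 6, 8, 9, 2, 11, 7]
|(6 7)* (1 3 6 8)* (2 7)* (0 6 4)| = 8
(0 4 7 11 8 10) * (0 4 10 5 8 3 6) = (0 10 4 7 11 3 6)(5 8) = [10, 1, 2, 6, 7, 8, 0, 11, 5, 9, 4, 3]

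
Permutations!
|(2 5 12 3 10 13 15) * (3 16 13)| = 6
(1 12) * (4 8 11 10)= (1 12)(4 8 11 10)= [0, 12, 2, 3, 8, 5, 6, 7, 11, 9, 4, 10, 1]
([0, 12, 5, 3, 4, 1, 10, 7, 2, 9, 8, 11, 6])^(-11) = (1 10 5 6 2 12 8)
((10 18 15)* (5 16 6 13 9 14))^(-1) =(5 14 9 13 6 16)(10 15 18) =((5 16 6 13 9 14)(10 18 15))^(-1)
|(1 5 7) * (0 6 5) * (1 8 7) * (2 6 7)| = |(0 7 8 2 6 5 1)| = 7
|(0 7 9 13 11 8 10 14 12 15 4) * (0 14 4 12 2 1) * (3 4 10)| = 22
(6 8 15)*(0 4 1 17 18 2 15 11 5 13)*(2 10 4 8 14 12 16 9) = (0 8 11 5 13)(1 17 18 10 4)(2 15 6 14 12 16 9) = [8, 17, 15, 3, 1, 13, 14, 7, 11, 2, 4, 5, 16, 0, 12, 6, 9, 18, 10]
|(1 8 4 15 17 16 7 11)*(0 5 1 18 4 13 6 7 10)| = |(0 5 1 8 13 6 7 11 18 4 15 17 16 10)| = 14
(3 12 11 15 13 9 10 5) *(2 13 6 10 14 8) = [0, 1, 13, 12, 4, 3, 10, 7, 2, 14, 5, 15, 11, 9, 8, 6] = (2 13 9 14 8)(3 12 11 15 6 10 5)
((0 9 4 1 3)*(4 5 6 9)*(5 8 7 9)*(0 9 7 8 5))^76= (0 6 5 9 3 1 4)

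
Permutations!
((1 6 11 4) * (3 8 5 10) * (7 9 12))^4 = (7 9 12)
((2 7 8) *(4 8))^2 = (2 4)(7 8)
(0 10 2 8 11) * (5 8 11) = (0 10 2 11)(5 8) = [10, 1, 11, 3, 4, 8, 6, 7, 5, 9, 2, 0]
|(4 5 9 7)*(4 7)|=3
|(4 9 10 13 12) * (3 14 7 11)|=|(3 14 7 11)(4 9 10 13 12)|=20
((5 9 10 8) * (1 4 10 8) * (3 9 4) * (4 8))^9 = ((1 3 9 4 10)(5 8))^9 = (1 10 4 9 3)(5 8)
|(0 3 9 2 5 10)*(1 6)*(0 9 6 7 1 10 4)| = 8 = |(0 3 6 10 9 2 5 4)(1 7)|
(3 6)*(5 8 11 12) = [0, 1, 2, 6, 4, 8, 3, 7, 11, 9, 10, 12, 5] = (3 6)(5 8 11 12)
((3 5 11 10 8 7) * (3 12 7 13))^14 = (3 11 8)(5 10 13) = ((3 5 11 10 8 13)(7 12))^14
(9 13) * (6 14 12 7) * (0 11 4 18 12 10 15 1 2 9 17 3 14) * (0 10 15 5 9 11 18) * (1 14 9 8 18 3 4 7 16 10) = (0 3 9 13 17 4)(1 2 11 7 6)(5 8 18 12 16 10)(14 15) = [3, 2, 11, 9, 0, 8, 1, 6, 18, 13, 5, 7, 16, 17, 15, 14, 10, 4, 12]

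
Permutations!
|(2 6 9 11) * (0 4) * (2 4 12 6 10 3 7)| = |(0 12 6 9 11 4)(2 10 3 7)| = 12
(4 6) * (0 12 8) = [12, 1, 2, 3, 6, 5, 4, 7, 0, 9, 10, 11, 8] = (0 12 8)(4 6)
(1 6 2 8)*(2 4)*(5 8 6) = [0, 5, 6, 3, 2, 8, 4, 7, 1] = (1 5 8)(2 6 4)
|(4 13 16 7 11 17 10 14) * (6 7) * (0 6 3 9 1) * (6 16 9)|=13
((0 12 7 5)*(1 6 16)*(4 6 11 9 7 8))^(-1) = (0 5 7 9 11 1 16 6 4 8 12)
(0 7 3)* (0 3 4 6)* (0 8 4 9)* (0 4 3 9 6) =(0 7 6 8 3 9 4) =[7, 1, 2, 9, 0, 5, 8, 6, 3, 4]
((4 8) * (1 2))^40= (8)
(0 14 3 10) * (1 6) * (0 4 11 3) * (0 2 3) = (0 14 2 3 10 4 11)(1 6) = [14, 6, 3, 10, 11, 5, 1, 7, 8, 9, 4, 0, 12, 13, 2]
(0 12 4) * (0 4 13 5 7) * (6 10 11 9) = (0 12 13 5 7)(6 10 11 9) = [12, 1, 2, 3, 4, 7, 10, 0, 8, 6, 11, 9, 13, 5]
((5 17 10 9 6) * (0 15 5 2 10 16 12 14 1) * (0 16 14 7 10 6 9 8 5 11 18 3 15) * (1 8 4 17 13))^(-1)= ((1 16 12 7 10 4 17 14 8 5 13)(2 6)(3 15 11 18))^(-1)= (1 13 5 8 14 17 4 10 7 12 16)(2 6)(3 18 11 15)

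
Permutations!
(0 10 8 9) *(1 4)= (0 10 8 9)(1 4)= [10, 4, 2, 3, 1, 5, 6, 7, 9, 0, 8]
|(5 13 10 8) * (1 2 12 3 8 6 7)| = 10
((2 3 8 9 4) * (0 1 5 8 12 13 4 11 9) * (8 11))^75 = (13)(0 11)(1 9)(5 8)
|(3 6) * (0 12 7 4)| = |(0 12 7 4)(3 6)| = 4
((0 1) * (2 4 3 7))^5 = (0 1)(2 4 3 7)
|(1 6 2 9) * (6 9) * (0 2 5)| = 4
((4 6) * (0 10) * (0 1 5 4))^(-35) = (0 10 1 5 4 6)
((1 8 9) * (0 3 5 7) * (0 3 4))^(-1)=(0 4)(1 9 8)(3 7 5)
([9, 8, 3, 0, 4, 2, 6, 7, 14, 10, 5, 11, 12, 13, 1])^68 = [10, 14, 0, 9, 4, 3, 6, 7, 1, 5, 2, 11, 12, 13, 8]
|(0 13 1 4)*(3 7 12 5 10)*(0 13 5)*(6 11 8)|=6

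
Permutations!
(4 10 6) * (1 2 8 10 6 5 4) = (1 2 8 10 5 4 6) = [0, 2, 8, 3, 6, 4, 1, 7, 10, 9, 5]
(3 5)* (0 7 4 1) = (0 7 4 1)(3 5) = [7, 0, 2, 5, 1, 3, 6, 4]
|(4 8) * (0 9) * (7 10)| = |(0 9)(4 8)(7 10)| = 2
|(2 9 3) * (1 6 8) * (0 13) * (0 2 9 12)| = |(0 13 2 12)(1 6 8)(3 9)| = 12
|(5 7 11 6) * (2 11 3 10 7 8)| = 15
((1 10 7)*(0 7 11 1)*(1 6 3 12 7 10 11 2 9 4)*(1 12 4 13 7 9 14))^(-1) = (0 7 13 9 12 4 3 6 11 1 14 2 10)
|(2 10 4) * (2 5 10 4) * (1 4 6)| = |(1 4 5 10 2 6)| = 6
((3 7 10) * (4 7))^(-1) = ((3 4 7 10))^(-1) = (3 10 7 4)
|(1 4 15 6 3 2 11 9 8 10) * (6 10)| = |(1 4 15 10)(2 11 9 8 6 3)| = 12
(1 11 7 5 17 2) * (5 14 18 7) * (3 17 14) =(1 11 5 14 18 7 3 17 2) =[0, 11, 1, 17, 4, 14, 6, 3, 8, 9, 10, 5, 12, 13, 18, 15, 16, 2, 7]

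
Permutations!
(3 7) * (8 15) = (3 7)(8 15) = [0, 1, 2, 7, 4, 5, 6, 3, 15, 9, 10, 11, 12, 13, 14, 8]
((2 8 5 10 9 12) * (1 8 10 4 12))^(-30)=((1 8 5 4 12 2 10 9))^(-30)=(1 5 12 10)(2 9 8 4)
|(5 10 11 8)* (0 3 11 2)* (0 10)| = |(0 3 11 8 5)(2 10)| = 10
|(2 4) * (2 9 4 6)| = |(2 6)(4 9)| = 2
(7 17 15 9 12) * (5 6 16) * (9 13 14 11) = (5 6 16)(7 17 15 13 14 11 9 12) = [0, 1, 2, 3, 4, 6, 16, 17, 8, 12, 10, 9, 7, 14, 11, 13, 5, 15]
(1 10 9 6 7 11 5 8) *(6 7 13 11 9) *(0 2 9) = [2, 10, 9, 3, 4, 8, 13, 0, 1, 7, 6, 5, 12, 11] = (0 2 9 7)(1 10 6 13 11 5 8)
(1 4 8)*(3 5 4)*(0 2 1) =(0 2 1 3 5 4 8) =[2, 3, 1, 5, 8, 4, 6, 7, 0]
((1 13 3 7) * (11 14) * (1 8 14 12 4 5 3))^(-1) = (1 13)(3 5 4 12 11 14 8 7)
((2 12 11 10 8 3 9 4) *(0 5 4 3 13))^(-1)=((0 5 4 2 12 11 10 8 13)(3 9))^(-1)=(0 13 8 10 11 12 2 4 5)(3 9)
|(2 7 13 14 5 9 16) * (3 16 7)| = 15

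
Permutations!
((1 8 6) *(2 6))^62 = ((1 8 2 6))^62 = (1 2)(6 8)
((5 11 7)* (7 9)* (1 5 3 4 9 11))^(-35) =((11)(1 5)(3 4 9 7))^(-35) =(11)(1 5)(3 4 9 7)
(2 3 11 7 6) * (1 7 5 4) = (1 7 6 2 3 11 5 4) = [0, 7, 3, 11, 1, 4, 2, 6, 8, 9, 10, 5]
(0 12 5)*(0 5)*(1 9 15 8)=(0 12)(1 9 15 8)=[12, 9, 2, 3, 4, 5, 6, 7, 1, 15, 10, 11, 0, 13, 14, 8]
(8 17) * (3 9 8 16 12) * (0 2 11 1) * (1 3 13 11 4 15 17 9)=(0 2 4 15 17 16 12 13 11 3 1)(8 9)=[2, 0, 4, 1, 15, 5, 6, 7, 9, 8, 10, 3, 13, 11, 14, 17, 12, 16]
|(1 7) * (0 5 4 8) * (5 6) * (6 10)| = 6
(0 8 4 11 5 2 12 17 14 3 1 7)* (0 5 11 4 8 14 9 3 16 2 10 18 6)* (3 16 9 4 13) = (0 14 9 16 2 12 17 4 13 3 1 7 5 10 18 6) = [14, 7, 12, 1, 13, 10, 0, 5, 8, 16, 18, 11, 17, 3, 9, 15, 2, 4, 6]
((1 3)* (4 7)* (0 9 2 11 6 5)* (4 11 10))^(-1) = ((0 9 2 10 4 7 11 6 5)(1 3))^(-1) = (0 5 6 11 7 4 10 2 9)(1 3)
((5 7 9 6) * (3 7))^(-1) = (3 5 6 9 7)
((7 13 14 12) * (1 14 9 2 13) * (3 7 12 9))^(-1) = ((1 14 9 2 13 3 7))^(-1) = (1 7 3 13 2 9 14)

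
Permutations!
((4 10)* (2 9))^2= (10)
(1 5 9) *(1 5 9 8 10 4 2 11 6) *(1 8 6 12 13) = (1 9 5 6 8 10 4 2 11 12 13) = [0, 9, 11, 3, 2, 6, 8, 7, 10, 5, 4, 12, 13, 1]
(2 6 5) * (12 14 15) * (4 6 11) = [0, 1, 11, 3, 6, 2, 5, 7, 8, 9, 10, 4, 14, 13, 15, 12] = (2 11 4 6 5)(12 14 15)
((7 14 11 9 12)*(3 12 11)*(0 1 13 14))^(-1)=(0 7 12 3 14 13 1)(9 11)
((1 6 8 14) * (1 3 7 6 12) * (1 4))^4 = (1 12 4)(3 14 8 6 7)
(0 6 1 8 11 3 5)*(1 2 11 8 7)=(0 6 2 11 3 5)(1 7)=[6, 7, 11, 5, 4, 0, 2, 1, 8, 9, 10, 3]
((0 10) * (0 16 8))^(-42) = ((0 10 16 8))^(-42) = (0 16)(8 10)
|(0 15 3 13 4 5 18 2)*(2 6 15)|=14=|(0 2)(3 13 4 5 18 6 15)|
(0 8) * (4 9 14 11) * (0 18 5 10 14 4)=(0 8 18 5 10 14 11)(4 9)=[8, 1, 2, 3, 9, 10, 6, 7, 18, 4, 14, 0, 12, 13, 11, 15, 16, 17, 5]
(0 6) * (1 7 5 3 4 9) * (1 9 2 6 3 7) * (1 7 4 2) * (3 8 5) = (9)(0 8 5 4 1 7 3 2 6) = [8, 7, 6, 2, 1, 4, 0, 3, 5, 9]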